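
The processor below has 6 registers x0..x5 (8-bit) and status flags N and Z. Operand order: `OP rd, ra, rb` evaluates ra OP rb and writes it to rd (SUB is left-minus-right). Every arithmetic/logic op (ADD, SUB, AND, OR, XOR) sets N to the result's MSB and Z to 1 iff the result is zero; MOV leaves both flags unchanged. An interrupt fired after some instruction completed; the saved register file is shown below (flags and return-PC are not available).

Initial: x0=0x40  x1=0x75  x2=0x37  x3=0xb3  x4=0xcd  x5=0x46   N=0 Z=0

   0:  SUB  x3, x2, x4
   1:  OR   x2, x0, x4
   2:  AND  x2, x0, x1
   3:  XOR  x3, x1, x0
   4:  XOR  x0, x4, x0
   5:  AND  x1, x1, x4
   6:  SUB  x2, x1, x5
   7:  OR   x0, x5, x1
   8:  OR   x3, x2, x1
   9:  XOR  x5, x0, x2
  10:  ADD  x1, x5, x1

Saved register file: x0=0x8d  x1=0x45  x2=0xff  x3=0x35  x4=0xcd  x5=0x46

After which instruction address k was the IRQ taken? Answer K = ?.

after  0: x0=0x40 x1=0x75 x2=0x37 x3=0x6a x4=0xcd x5=0x46  N=0 Z=0
after  1: x0=0x40 x1=0x75 x2=0xcd x3=0x6a x4=0xcd x5=0x46  N=1 Z=0
after  2: x0=0x40 x1=0x75 x2=0x40 x3=0x6a x4=0xcd x5=0x46  N=0 Z=0
after  3: x0=0x40 x1=0x75 x2=0x40 x3=0x35 x4=0xcd x5=0x46  N=0 Z=0
after  4: x0=0x8d x1=0x75 x2=0x40 x3=0x35 x4=0xcd x5=0x46  N=1 Z=0
after  5: x0=0x8d x1=0x45 x2=0x40 x3=0x35 x4=0xcd x5=0x46  N=0 Z=0
after  6: x0=0x8d x1=0x45 x2=0xff x3=0x35 x4=0xcd x5=0x46  N=1 Z=0
-- IRQ taken; context saved, return-PC = 7 --

K = 6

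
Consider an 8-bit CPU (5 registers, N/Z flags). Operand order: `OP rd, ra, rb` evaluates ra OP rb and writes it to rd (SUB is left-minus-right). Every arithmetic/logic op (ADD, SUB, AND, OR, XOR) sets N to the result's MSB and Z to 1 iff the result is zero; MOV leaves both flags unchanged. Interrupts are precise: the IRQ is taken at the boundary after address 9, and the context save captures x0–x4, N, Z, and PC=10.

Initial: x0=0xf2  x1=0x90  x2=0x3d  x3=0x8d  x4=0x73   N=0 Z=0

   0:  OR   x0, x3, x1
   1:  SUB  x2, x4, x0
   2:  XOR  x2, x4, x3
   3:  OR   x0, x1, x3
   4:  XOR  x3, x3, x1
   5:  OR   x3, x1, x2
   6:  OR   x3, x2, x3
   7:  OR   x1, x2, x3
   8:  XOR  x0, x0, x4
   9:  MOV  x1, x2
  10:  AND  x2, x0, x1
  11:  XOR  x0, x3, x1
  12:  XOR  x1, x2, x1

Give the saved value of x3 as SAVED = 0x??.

after  0: x0=0x9d x1=0x90 x2=0x3d x3=0x8d x4=0x73  N=1 Z=0
after  1: x0=0x9d x1=0x90 x2=0xd6 x3=0x8d x4=0x73  N=1 Z=0
after  2: x0=0x9d x1=0x90 x2=0xfe x3=0x8d x4=0x73  N=1 Z=0
after  3: x0=0x9d x1=0x90 x2=0xfe x3=0x8d x4=0x73  N=1 Z=0
after  4: x0=0x9d x1=0x90 x2=0xfe x3=0x1d x4=0x73  N=0 Z=0
after  5: x0=0x9d x1=0x90 x2=0xfe x3=0xfe x4=0x73  N=1 Z=0
after  6: x0=0x9d x1=0x90 x2=0xfe x3=0xfe x4=0x73  N=1 Z=0
after  7: x0=0x9d x1=0xfe x2=0xfe x3=0xfe x4=0x73  N=1 Z=0
after  8: x0=0xee x1=0xfe x2=0xfe x3=0xfe x4=0x73  N=1 Z=0
after  9: x0=0xee x1=0xfe x2=0xfe x3=0xfe x4=0x73  N=1 Z=0
-- IRQ taken; context saved, return-PC = 10 --

SAVED = 0xfe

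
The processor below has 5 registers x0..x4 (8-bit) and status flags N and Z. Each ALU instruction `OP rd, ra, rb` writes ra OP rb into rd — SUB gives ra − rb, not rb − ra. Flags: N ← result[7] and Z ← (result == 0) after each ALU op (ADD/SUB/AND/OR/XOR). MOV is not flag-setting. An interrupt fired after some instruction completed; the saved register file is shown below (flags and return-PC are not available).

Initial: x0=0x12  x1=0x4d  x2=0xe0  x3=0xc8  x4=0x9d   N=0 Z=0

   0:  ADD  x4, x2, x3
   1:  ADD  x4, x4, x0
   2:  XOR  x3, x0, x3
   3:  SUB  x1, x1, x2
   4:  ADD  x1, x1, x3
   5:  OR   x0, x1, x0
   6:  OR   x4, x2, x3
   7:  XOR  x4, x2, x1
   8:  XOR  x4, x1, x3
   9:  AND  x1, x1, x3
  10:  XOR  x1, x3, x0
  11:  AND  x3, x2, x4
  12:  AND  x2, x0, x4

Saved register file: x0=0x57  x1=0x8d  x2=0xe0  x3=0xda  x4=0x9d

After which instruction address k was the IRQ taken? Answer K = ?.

after  0: x0=0x12 x1=0x4d x2=0xe0 x3=0xc8 x4=0xa8  N=1 Z=0
after  1: x0=0x12 x1=0x4d x2=0xe0 x3=0xc8 x4=0xba  N=1 Z=0
after  2: x0=0x12 x1=0x4d x2=0xe0 x3=0xda x4=0xba  N=1 Z=0
after  3: x0=0x12 x1=0x6d x2=0xe0 x3=0xda x4=0xba  N=0 Z=0
after  4: x0=0x12 x1=0x47 x2=0xe0 x3=0xda x4=0xba  N=0 Z=0
after  5: x0=0x57 x1=0x47 x2=0xe0 x3=0xda x4=0xba  N=0 Z=0
after  6: x0=0x57 x1=0x47 x2=0xe0 x3=0xda x4=0xfa  N=1 Z=0
after  7: x0=0x57 x1=0x47 x2=0xe0 x3=0xda x4=0xa7  N=1 Z=0
after  8: x0=0x57 x1=0x47 x2=0xe0 x3=0xda x4=0x9d  N=1 Z=0
after  9: x0=0x57 x1=0x42 x2=0xe0 x3=0xda x4=0x9d  N=0 Z=0
after 10: x0=0x57 x1=0x8d x2=0xe0 x3=0xda x4=0x9d  N=1 Z=0
-- IRQ taken; context saved, return-PC = 11 --

K = 10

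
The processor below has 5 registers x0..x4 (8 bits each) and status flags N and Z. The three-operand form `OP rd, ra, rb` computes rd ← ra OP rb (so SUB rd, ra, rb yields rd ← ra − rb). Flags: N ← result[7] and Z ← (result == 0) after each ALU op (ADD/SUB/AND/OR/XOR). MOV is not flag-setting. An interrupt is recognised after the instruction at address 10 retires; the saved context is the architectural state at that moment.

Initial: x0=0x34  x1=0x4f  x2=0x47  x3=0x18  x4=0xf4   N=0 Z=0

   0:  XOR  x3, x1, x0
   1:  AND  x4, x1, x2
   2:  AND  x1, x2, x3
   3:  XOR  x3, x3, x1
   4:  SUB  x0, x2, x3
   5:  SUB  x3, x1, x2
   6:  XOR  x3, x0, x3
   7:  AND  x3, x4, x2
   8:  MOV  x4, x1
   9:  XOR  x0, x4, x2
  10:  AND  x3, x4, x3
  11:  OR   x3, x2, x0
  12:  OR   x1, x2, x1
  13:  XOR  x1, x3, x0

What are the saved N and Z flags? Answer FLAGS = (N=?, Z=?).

after  0: x0=0x34 x1=0x4f x2=0x47 x3=0x7b x4=0xf4  N=0 Z=0
after  1: x0=0x34 x1=0x4f x2=0x47 x3=0x7b x4=0x47  N=0 Z=0
after  2: x0=0x34 x1=0x43 x2=0x47 x3=0x7b x4=0x47  N=0 Z=0
after  3: x0=0x34 x1=0x43 x2=0x47 x3=0x38 x4=0x47  N=0 Z=0
after  4: x0=0x0f x1=0x43 x2=0x47 x3=0x38 x4=0x47  N=0 Z=0
after  5: x0=0x0f x1=0x43 x2=0x47 x3=0xfc x4=0x47  N=1 Z=0
after  6: x0=0x0f x1=0x43 x2=0x47 x3=0xf3 x4=0x47  N=1 Z=0
after  7: x0=0x0f x1=0x43 x2=0x47 x3=0x47 x4=0x47  N=0 Z=0
after  8: x0=0x0f x1=0x43 x2=0x47 x3=0x47 x4=0x43  N=0 Z=0
after  9: x0=0x04 x1=0x43 x2=0x47 x3=0x47 x4=0x43  N=0 Z=0
after 10: x0=0x04 x1=0x43 x2=0x47 x3=0x43 x4=0x43  N=0 Z=0
-- IRQ taken; context saved, return-PC = 11 --

FLAGS = (N=0, Z=0)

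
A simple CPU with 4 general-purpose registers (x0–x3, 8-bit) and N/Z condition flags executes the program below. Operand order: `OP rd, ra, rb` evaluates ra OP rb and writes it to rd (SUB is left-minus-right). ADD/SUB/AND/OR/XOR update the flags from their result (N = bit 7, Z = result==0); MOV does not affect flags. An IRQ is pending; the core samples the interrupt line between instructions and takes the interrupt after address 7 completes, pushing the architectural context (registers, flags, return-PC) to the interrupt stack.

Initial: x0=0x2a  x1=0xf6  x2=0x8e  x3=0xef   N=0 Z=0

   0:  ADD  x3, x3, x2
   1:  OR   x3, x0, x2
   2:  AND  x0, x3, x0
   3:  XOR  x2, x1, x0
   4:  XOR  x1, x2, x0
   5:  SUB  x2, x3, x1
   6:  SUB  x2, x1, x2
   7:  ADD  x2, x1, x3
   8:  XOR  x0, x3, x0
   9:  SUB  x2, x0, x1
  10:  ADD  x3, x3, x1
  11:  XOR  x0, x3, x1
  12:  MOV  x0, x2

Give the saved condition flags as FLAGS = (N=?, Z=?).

FLAGS = (N=1, Z=0)

after  0: x0=0x2a x1=0xf6 x2=0x8e x3=0x7d  N=0 Z=0
after  1: x0=0x2a x1=0xf6 x2=0x8e x3=0xae  N=1 Z=0
after  2: x0=0x2a x1=0xf6 x2=0x8e x3=0xae  N=0 Z=0
after  3: x0=0x2a x1=0xf6 x2=0xdc x3=0xae  N=1 Z=0
after  4: x0=0x2a x1=0xf6 x2=0xdc x3=0xae  N=1 Z=0
after  5: x0=0x2a x1=0xf6 x2=0xb8 x3=0xae  N=1 Z=0
after  6: x0=0x2a x1=0xf6 x2=0x3e x3=0xae  N=0 Z=0
after  7: x0=0x2a x1=0xf6 x2=0xa4 x3=0xae  N=1 Z=0
-- IRQ taken; context saved, return-PC = 8 --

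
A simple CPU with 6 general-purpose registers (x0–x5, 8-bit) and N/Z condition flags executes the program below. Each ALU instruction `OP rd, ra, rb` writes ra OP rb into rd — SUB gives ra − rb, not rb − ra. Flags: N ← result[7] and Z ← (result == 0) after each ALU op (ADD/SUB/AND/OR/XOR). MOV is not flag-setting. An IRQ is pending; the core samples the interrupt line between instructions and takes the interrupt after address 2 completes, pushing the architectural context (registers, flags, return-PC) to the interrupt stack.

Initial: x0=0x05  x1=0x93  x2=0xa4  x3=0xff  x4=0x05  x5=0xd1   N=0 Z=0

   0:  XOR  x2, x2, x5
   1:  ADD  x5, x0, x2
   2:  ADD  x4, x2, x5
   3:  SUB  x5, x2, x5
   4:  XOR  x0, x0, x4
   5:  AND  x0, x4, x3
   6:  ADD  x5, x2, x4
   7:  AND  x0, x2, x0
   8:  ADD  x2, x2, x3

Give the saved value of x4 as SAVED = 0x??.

after  0: x0=0x05 x1=0x93 x2=0x75 x3=0xff x4=0x05 x5=0xd1  N=0 Z=0
after  1: x0=0x05 x1=0x93 x2=0x75 x3=0xff x4=0x05 x5=0x7a  N=0 Z=0
after  2: x0=0x05 x1=0x93 x2=0x75 x3=0xff x4=0xef x5=0x7a  N=1 Z=0
-- IRQ taken; context saved, return-PC = 3 --

SAVED = 0xef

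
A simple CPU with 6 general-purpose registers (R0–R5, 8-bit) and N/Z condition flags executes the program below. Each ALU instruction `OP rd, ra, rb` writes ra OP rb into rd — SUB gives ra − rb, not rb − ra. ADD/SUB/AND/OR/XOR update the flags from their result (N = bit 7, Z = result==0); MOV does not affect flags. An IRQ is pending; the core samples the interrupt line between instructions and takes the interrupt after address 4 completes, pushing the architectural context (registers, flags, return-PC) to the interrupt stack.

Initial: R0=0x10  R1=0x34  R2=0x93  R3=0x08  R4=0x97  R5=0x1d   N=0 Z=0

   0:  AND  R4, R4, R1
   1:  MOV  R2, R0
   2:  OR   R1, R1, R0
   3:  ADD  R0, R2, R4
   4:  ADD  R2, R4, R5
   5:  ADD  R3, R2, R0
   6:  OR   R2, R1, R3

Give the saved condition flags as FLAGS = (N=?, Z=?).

FLAGS = (N=0, Z=0)

after  0: R0=0x10 R1=0x34 R2=0x93 R3=0x08 R4=0x14 R5=0x1d  N=0 Z=0
after  1: R0=0x10 R1=0x34 R2=0x10 R3=0x08 R4=0x14 R5=0x1d  N=0 Z=0
after  2: R0=0x10 R1=0x34 R2=0x10 R3=0x08 R4=0x14 R5=0x1d  N=0 Z=0
after  3: R0=0x24 R1=0x34 R2=0x10 R3=0x08 R4=0x14 R5=0x1d  N=0 Z=0
after  4: R0=0x24 R1=0x34 R2=0x31 R3=0x08 R4=0x14 R5=0x1d  N=0 Z=0
-- IRQ taken; context saved, return-PC = 5 --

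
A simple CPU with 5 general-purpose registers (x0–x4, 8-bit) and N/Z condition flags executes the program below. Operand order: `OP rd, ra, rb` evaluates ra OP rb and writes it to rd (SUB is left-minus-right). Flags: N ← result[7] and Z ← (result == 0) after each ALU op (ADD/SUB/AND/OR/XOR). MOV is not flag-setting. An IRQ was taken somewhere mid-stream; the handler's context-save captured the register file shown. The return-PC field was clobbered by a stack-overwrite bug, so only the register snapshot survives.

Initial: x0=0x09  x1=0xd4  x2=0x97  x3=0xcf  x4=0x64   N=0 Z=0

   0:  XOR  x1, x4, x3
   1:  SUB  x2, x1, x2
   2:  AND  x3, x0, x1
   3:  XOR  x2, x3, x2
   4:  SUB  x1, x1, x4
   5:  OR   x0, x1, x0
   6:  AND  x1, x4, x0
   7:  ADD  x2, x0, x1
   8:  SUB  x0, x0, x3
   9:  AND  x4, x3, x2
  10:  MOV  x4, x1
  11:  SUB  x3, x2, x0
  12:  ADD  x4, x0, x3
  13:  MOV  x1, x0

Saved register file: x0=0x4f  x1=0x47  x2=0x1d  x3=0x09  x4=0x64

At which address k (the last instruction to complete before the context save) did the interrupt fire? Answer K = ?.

K = 5

after  0: x0=0x09 x1=0xab x2=0x97 x3=0xcf x4=0x64  N=1 Z=0
after  1: x0=0x09 x1=0xab x2=0x14 x3=0xcf x4=0x64  N=0 Z=0
after  2: x0=0x09 x1=0xab x2=0x14 x3=0x09 x4=0x64  N=0 Z=0
after  3: x0=0x09 x1=0xab x2=0x1d x3=0x09 x4=0x64  N=0 Z=0
after  4: x0=0x09 x1=0x47 x2=0x1d x3=0x09 x4=0x64  N=0 Z=0
after  5: x0=0x4f x1=0x47 x2=0x1d x3=0x09 x4=0x64  N=0 Z=0
-- IRQ taken; context saved, return-PC = 6 --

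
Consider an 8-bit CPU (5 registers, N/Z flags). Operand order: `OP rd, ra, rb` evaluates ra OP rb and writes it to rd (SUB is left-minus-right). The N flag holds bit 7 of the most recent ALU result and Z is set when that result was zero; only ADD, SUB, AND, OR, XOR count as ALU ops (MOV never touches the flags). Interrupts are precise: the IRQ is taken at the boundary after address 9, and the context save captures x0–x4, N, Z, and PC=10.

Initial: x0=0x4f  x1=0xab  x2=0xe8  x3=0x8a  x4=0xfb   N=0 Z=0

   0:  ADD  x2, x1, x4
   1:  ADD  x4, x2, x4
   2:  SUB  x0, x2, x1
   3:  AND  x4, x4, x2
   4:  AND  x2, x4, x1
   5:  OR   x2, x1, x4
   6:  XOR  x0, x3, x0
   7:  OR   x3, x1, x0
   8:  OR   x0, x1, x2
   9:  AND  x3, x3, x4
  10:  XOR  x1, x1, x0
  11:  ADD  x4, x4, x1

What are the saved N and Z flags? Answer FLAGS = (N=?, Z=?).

after  0: x0=0x4f x1=0xab x2=0xa6 x3=0x8a x4=0xfb  N=1 Z=0
after  1: x0=0x4f x1=0xab x2=0xa6 x3=0x8a x4=0xa1  N=1 Z=0
after  2: x0=0xfb x1=0xab x2=0xa6 x3=0x8a x4=0xa1  N=1 Z=0
after  3: x0=0xfb x1=0xab x2=0xa6 x3=0x8a x4=0xa0  N=1 Z=0
after  4: x0=0xfb x1=0xab x2=0xa0 x3=0x8a x4=0xa0  N=1 Z=0
after  5: x0=0xfb x1=0xab x2=0xab x3=0x8a x4=0xa0  N=1 Z=0
after  6: x0=0x71 x1=0xab x2=0xab x3=0x8a x4=0xa0  N=0 Z=0
after  7: x0=0x71 x1=0xab x2=0xab x3=0xfb x4=0xa0  N=1 Z=0
after  8: x0=0xab x1=0xab x2=0xab x3=0xfb x4=0xa0  N=1 Z=0
after  9: x0=0xab x1=0xab x2=0xab x3=0xa0 x4=0xa0  N=1 Z=0
-- IRQ taken; context saved, return-PC = 10 --

FLAGS = (N=1, Z=0)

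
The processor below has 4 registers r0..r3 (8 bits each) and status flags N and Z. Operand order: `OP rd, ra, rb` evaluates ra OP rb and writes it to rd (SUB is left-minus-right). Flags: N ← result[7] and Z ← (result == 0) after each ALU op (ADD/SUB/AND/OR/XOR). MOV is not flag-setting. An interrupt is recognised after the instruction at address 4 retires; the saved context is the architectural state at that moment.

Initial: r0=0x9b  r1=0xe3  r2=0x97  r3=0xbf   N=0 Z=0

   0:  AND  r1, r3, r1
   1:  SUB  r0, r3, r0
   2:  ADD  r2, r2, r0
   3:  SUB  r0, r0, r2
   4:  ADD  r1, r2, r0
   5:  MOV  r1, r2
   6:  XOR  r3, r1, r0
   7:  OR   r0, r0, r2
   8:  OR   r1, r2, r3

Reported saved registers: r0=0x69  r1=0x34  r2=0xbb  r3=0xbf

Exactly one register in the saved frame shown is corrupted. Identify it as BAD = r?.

after  0: r0=0x9b r1=0xa3 r2=0x97 r3=0xbf  N=1 Z=0
after  1: r0=0x24 r1=0xa3 r2=0x97 r3=0xbf  N=0 Z=0
after  2: r0=0x24 r1=0xa3 r2=0xbb r3=0xbf  N=1 Z=0
after  3: r0=0x69 r1=0xa3 r2=0xbb r3=0xbf  N=0 Z=0
after  4: r0=0x69 r1=0x24 r2=0xbb r3=0xbf  N=0 Z=0
-- IRQ taken; context saved, return-PC = 5 --
mismatch: r1: reported 0x34 vs actual 0x24

BAD = r1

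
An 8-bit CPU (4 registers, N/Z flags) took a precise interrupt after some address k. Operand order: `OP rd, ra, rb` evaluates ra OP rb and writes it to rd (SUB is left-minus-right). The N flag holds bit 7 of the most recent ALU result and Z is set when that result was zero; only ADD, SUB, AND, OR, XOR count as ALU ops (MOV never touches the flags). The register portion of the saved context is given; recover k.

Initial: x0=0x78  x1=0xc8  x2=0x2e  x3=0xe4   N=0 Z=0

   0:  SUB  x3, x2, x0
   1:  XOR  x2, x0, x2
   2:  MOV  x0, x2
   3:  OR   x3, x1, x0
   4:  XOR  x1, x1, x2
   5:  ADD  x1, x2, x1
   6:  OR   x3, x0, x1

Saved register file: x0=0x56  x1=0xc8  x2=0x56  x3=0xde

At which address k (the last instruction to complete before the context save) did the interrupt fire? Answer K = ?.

K = 3

after  0: x0=0x78 x1=0xc8 x2=0x2e x3=0xb6  N=1 Z=0
after  1: x0=0x78 x1=0xc8 x2=0x56 x3=0xb6  N=0 Z=0
after  2: x0=0x56 x1=0xc8 x2=0x56 x3=0xb6  N=0 Z=0
after  3: x0=0x56 x1=0xc8 x2=0x56 x3=0xde  N=1 Z=0
-- IRQ taken; context saved, return-PC = 4 --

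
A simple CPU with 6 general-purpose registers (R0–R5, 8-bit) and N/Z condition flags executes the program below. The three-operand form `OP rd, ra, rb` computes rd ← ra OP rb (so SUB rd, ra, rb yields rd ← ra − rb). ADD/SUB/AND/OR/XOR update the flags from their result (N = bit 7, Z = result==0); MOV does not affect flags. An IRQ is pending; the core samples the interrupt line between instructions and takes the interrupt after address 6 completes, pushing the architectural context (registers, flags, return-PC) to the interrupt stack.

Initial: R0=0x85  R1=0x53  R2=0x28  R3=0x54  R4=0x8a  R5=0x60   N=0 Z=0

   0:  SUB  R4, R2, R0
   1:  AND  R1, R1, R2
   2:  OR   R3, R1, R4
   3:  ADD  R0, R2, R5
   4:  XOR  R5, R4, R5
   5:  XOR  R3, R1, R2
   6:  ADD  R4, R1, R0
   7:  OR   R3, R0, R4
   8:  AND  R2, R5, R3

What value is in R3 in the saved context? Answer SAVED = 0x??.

SAVED = 0x28

after  0: R0=0x85 R1=0x53 R2=0x28 R3=0x54 R4=0xa3 R5=0x60  N=1 Z=0
after  1: R0=0x85 R1=0x00 R2=0x28 R3=0x54 R4=0xa3 R5=0x60  N=0 Z=1
after  2: R0=0x85 R1=0x00 R2=0x28 R3=0xa3 R4=0xa3 R5=0x60  N=1 Z=0
after  3: R0=0x88 R1=0x00 R2=0x28 R3=0xa3 R4=0xa3 R5=0x60  N=1 Z=0
after  4: R0=0x88 R1=0x00 R2=0x28 R3=0xa3 R4=0xa3 R5=0xc3  N=1 Z=0
after  5: R0=0x88 R1=0x00 R2=0x28 R3=0x28 R4=0xa3 R5=0xc3  N=0 Z=0
after  6: R0=0x88 R1=0x00 R2=0x28 R3=0x28 R4=0x88 R5=0xc3  N=1 Z=0
-- IRQ taken; context saved, return-PC = 7 --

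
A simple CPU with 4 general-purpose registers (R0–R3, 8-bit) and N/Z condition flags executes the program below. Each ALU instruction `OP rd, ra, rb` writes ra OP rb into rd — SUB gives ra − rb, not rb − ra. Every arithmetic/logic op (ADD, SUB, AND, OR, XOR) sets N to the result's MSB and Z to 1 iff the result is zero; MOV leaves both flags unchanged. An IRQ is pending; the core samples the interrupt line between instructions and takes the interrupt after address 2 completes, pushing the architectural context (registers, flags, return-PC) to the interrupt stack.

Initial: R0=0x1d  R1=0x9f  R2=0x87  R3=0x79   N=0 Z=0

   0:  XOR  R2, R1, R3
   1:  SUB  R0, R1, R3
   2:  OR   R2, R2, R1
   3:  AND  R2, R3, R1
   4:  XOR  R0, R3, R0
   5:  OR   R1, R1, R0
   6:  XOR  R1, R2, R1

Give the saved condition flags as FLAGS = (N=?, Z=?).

after  0: R0=0x1d R1=0x9f R2=0xe6 R3=0x79  N=1 Z=0
after  1: R0=0x26 R1=0x9f R2=0xe6 R3=0x79  N=0 Z=0
after  2: R0=0x26 R1=0x9f R2=0xff R3=0x79  N=1 Z=0
-- IRQ taken; context saved, return-PC = 3 --

FLAGS = (N=1, Z=0)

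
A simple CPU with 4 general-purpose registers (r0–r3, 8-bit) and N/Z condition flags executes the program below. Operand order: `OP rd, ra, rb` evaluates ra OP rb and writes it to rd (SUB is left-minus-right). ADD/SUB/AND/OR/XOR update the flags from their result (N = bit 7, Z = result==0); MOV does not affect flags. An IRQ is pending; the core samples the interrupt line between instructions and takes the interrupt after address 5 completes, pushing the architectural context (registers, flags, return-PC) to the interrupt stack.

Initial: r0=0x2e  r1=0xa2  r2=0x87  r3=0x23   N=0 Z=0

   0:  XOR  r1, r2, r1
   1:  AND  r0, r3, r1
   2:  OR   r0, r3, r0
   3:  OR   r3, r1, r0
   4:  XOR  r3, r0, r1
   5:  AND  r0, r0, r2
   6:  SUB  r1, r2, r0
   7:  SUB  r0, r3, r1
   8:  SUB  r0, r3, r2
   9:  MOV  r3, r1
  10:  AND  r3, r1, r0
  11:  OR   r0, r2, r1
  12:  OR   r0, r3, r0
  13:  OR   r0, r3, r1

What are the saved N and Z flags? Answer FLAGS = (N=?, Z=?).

FLAGS = (N=0, Z=0)

after  0: r0=0x2e r1=0x25 r2=0x87 r3=0x23  N=0 Z=0
after  1: r0=0x21 r1=0x25 r2=0x87 r3=0x23  N=0 Z=0
after  2: r0=0x23 r1=0x25 r2=0x87 r3=0x23  N=0 Z=0
after  3: r0=0x23 r1=0x25 r2=0x87 r3=0x27  N=0 Z=0
after  4: r0=0x23 r1=0x25 r2=0x87 r3=0x06  N=0 Z=0
after  5: r0=0x03 r1=0x25 r2=0x87 r3=0x06  N=0 Z=0
-- IRQ taken; context saved, return-PC = 6 --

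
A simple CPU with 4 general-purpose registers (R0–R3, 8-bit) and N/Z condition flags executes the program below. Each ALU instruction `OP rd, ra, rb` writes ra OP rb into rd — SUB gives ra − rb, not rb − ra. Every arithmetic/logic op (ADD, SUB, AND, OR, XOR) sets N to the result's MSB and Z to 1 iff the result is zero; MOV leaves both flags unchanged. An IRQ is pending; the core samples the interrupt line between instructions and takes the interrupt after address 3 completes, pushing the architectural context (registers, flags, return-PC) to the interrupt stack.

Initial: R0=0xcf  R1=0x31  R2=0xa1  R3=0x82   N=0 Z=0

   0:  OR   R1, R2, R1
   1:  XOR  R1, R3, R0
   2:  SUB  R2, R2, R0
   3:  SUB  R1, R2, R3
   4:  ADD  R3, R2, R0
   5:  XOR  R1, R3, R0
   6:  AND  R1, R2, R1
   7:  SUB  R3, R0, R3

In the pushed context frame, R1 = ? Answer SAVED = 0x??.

SAVED = 0x50

after  0: R0=0xcf R1=0xb1 R2=0xa1 R3=0x82  N=1 Z=0
after  1: R0=0xcf R1=0x4d R2=0xa1 R3=0x82  N=0 Z=0
after  2: R0=0xcf R1=0x4d R2=0xd2 R3=0x82  N=1 Z=0
after  3: R0=0xcf R1=0x50 R2=0xd2 R3=0x82  N=0 Z=0
-- IRQ taken; context saved, return-PC = 4 --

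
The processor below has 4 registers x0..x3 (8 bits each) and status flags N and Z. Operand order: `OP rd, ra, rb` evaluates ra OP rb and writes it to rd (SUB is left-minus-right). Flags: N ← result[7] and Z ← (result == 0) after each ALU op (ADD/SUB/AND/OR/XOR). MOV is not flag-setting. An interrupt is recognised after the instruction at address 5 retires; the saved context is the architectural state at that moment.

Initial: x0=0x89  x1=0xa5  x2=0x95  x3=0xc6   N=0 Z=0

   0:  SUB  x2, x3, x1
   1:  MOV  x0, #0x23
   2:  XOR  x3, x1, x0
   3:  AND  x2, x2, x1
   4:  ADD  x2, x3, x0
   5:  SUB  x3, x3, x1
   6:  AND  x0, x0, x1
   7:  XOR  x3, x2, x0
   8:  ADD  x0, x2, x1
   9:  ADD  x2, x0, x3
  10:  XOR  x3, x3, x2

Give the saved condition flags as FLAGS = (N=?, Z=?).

FLAGS = (N=1, Z=0)

after  0: x0=0x89 x1=0xa5 x2=0x21 x3=0xc6  N=0 Z=0
after  1: x0=0x23 x1=0xa5 x2=0x21 x3=0xc6  N=0 Z=0
after  2: x0=0x23 x1=0xa5 x2=0x21 x3=0x86  N=1 Z=0
after  3: x0=0x23 x1=0xa5 x2=0x21 x3=0x86  N=0 Z=0
after  4: x0=0x23 x1=0xa5 x2=0xa9 x3=0x86  N=1 Z=0
after  5: x0=0x23 x1=0xa5 x2=0xa9 x3=0xe1  N=1 Z=0
-- IRQ taken; context saved, return-PC = 6 --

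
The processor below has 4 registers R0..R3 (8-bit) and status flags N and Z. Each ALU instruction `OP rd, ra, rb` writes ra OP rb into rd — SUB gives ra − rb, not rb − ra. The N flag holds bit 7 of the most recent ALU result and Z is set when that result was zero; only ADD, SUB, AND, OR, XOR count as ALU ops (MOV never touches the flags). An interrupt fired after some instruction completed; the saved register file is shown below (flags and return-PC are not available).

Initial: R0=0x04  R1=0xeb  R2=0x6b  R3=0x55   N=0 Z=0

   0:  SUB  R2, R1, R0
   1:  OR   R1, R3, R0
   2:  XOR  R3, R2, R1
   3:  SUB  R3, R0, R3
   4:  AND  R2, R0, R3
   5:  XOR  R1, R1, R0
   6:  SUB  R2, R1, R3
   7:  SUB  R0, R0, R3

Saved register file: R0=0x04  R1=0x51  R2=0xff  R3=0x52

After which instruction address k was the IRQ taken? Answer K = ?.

K = 6

after  0: R0=0x04 R1=0xeb R2=0xe7 R3=0x55  N=1 Z=0
after  1: R0=0x04 R1=0x55 R2=0xe7 R3=0x55  N=0 Z=0
after  2: R0=0x04 R1=0x55 R2=0xe7 R3=0xb2  N=1 Z=0
after  3: R0=0x04 R1=0x55 R2=0xe7 R3=0x52  N=0 Z=0
after  4: R0=0x04 R1=0x55 R2=0x00 R3=0x52  N=0 Z=1
after  5: R0=0x04 R1=0x51 R2=0x00 R3=0x52  N=0 Z=0
after  6: R0=0x04 R1=0x51 R2=0xff R3=0x52  N=1 Z=0
-- IRQ taken; context saved, return-PC = 7 --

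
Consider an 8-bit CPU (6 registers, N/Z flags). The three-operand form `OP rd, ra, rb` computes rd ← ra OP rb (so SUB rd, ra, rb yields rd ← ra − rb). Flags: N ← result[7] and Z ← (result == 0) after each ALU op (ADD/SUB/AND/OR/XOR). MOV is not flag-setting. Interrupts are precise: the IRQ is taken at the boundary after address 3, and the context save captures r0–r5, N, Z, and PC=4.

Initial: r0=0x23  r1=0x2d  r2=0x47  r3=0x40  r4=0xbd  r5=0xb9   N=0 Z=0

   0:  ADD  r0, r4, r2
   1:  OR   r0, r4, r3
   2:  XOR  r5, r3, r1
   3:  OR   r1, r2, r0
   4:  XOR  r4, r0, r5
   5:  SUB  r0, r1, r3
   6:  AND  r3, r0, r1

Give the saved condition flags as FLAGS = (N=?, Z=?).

FLAGS = (N=1, Z=0)

after  0: r0=0x04 r1=0x2d r2=0x47 r3=0x40 r4=0xbd r5=0xb9  N=0 Z=0
after  1: r0=0xfd r1=0x2d r2=0x47 r3=0x40 r4=0xbd r5=0xb9  N=1 Z=0
after  2: r0=0xfd r1=0x2d r2=0x47 r3=0x40 r4=0xbd r5=0x6d  N=0 Z=0
after  3: r0=0xfd r1=0xff r2=0x47 r3=0x40 r4=0xbd r5=0x6d  N=1 Z=0
-- IRQ taken; context saved, return-PC = 4 --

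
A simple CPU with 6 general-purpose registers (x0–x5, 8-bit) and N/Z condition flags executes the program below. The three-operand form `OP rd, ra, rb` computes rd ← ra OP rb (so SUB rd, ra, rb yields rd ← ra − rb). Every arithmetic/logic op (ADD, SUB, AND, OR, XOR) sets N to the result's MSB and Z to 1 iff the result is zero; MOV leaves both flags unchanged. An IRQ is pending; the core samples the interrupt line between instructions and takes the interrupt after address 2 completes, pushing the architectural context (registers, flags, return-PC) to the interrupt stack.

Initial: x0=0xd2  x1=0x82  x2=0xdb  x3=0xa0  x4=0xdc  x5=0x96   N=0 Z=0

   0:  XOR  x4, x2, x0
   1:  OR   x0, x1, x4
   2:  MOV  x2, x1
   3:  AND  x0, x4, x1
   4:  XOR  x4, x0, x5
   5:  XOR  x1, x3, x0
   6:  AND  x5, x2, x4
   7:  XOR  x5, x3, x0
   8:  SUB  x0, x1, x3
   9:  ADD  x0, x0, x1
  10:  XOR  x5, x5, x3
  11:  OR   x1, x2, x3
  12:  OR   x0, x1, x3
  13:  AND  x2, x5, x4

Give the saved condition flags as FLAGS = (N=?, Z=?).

FLAGS = (N=1, Z=0)

after  0: x0=0xd2 x1=0x82 x2=0xdb x3=0xa0 x4=0x09 x5=0x96  N=0 Z=0
after  1: x0=0x8b x1=0x82 x2=0xdb x3=0xa0 x4=0x09 x5=0x96  N=1 Z=0
after  2: x0=0x8b x1=0x82 x2=0x82 x3=0xa0 x4=0x09 x5=0x96  N=1 Z=0
-- IRQ taken; context saved, return-PC = 3 --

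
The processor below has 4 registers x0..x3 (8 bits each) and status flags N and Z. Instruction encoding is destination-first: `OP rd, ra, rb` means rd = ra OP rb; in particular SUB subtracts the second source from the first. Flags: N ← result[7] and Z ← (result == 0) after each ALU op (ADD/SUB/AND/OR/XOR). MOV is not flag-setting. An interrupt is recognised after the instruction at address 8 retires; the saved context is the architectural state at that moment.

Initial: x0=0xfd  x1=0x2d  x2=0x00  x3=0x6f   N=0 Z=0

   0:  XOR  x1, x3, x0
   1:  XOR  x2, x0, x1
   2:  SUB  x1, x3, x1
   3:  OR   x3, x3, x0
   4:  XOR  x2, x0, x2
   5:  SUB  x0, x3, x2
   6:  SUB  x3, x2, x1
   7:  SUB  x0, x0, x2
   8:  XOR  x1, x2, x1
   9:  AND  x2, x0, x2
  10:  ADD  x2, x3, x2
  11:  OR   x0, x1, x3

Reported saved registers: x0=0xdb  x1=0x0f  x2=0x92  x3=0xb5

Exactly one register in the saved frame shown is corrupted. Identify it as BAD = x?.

after  0: x0=0xfd x1=0x92 x2=0x00 x3=0x6f  N=1 Z=0
after  1: x0=0xfd x1=0x92 x2=0x6f x3=0x6f  N=0 Z=0
after  2: x0=0xfd x1=0xdd x2=0x6f x3=0x6f  N=1 Z=0
after  3: x0=0xfd x1=0xdd x2=0x6f x3=0xff  N=1 Z=0
after  4: x0=0xfd x1=0xdd x2=0x92 x3=0xff  N=1 Z=0
after  5: x0=0x6d x1=0xdd x2=0x92 x3=0xff  N=0 Z=0
after  6: x0=0x6d x1=0xdd x2=0x92 x3=0xb5  N=1 Z=0
after  7: x0=0xdb x1=0xdd x2=0x92 x3=0xb5  N=1 Z=0
after  8: x0=0xdb x1=0x4f x2=0x92 x3=0xb5  N=0 Z=0
-- IRQ taken; context saved, return-PC = 9 --
mismatch: x1: reported 0x0f vs actual 0x4f

BAD = x1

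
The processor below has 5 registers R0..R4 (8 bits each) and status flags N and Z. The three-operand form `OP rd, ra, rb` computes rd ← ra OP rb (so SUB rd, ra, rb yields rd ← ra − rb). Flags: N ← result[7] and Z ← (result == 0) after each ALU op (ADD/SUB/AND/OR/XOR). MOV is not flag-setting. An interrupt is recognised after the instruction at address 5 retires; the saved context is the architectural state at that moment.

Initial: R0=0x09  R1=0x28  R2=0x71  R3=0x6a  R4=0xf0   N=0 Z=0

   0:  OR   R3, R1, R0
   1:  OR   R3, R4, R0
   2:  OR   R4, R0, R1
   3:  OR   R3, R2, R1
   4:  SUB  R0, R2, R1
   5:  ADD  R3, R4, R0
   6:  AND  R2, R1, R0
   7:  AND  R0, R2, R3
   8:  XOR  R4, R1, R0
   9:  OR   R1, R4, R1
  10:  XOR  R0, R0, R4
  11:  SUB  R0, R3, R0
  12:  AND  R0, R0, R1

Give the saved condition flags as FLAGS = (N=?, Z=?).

after  0: R0=0x09 R1=0x28 R2=0x71 R3=0x29 R4=0xf0  N=0 Z=0
after  1: R0=0x09 R1=0x28 R2=0x71 R3=0xf9 R4=0xf0  N=1 Z=0
after  2: R0=0x09 R1=0x28 R2=0x71 R3=0xf9 R4=0x29  N=0 Z=0
after  3: R0=0x09 R1=0x28 R2=0x71 R3=0x79 R4=0x29  N=0 Z=0
after  4: R0=0x49 R1=0x28 R2=0x71 R3=0x79 R4=0x29  N=0 Z=0
after  5: R0=0x49 R1=0x28 R2=0x71 R3=0x72 R4=0x29  N=0 Z=0
-- IRQ taken; context saved, return-PC = 6 --

FLAGS = (N=0, Z=0)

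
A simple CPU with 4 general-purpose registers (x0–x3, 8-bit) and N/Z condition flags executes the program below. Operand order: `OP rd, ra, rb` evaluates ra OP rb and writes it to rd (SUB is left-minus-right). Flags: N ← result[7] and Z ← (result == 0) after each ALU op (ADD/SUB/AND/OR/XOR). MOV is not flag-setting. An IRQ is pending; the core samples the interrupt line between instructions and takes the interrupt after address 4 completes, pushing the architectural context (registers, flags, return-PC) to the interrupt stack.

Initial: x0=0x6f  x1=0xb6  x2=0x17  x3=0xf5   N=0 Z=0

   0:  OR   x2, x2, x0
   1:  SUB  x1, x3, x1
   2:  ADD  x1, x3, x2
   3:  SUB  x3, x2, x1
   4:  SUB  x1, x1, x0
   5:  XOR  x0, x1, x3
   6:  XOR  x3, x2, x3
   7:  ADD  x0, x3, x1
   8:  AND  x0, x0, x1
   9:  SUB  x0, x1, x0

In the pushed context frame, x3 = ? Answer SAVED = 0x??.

after  0: x0=0x6f x1=0xb6 x2=0x7f x3=0xf5  N=0 Z=0
after  1: x0=0x6f x1=0x3f x2=0x7f x3=0xf5  N=0 Z=0
after  2: x0=0x6f x1=0x74 x2=0x7f x3=0xf5  N=0 Z=0
after  3: x0=0x6f x1=0x74 x2=0x7f x3=0x0b  N=0 Z=0
after  4: x0=0x6f x1=0x05 x2=0x7f x3=0x0b  N=0 Z=0
-- IRQ taken; context saved, return-PC = 5 --

SAVED = 0x0b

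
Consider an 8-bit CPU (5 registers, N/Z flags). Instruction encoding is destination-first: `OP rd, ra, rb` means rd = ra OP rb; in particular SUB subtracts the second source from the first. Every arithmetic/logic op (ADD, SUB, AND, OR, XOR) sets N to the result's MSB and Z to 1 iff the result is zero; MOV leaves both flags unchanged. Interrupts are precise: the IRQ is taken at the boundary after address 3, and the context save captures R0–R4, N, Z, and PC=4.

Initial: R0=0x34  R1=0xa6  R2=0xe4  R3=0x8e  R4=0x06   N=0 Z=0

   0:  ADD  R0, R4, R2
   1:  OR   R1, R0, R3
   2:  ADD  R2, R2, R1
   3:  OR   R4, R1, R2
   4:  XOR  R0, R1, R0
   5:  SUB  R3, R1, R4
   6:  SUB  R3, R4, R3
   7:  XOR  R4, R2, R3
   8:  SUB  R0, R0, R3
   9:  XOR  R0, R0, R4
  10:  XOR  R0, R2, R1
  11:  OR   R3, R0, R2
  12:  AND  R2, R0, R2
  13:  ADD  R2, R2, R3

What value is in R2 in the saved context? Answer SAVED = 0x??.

SAVED = 0xd2

after  0: R0=0xea R1=0xa6 R2=0xe4 R3=0x8e R4=0x06  N=1 Z=0
after  1: R0=0xea R1=0xee R2=0xe4 R3=0x8e R4=0x06  N=1 Z=0
after  2: R0=0xea R1=0xee R2=0xd2 R3=0x8e R4=0x06  N=1 Z=0
after  3: R0=0xea R1=0xee R2=0xd2 R3=0x8e R4=0xfe  N=1 Z=0
-- IRQ taken; context saved, return-PC = 4 --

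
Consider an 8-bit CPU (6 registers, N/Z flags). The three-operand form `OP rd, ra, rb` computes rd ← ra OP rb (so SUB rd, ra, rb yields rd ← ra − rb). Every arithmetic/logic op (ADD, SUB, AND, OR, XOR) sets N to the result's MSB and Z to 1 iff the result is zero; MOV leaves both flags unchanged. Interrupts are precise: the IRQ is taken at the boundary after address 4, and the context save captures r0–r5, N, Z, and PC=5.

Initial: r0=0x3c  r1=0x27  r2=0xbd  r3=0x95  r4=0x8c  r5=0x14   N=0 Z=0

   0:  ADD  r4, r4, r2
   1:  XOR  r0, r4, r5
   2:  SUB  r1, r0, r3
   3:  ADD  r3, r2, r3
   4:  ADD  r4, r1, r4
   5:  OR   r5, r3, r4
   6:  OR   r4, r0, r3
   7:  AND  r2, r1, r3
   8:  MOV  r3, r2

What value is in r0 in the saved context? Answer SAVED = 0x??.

SAVED = 0x5d

after  0: r0=0x3c r1=0x27 r2=0xbd r3=0x95 r4=0x49 r5=0x14  N=0 Z=0
after  1: r0=0x5d r1=0x27 r2=0xbd r3=0x95 r4=0x49 r5=0x14  N=0 Z=0
after  2: r0=0x5d r1=0xc8 r2=0xbd r3=0x95 r4=0x49 r5=0x14  N=1 Z=0
after  3: r0=0x5d r1=0xc8 r2=0xbd r3=0x52 r4=0x49 r5=0x14  N=0 Z=0
after  4: r0=0x5d r1=0xc8 r2=0xbd r3=0x52 r4=0x11 r5=0x14  N=0 Z=0
-- IRQ taken; context saved, return-PC = 5 --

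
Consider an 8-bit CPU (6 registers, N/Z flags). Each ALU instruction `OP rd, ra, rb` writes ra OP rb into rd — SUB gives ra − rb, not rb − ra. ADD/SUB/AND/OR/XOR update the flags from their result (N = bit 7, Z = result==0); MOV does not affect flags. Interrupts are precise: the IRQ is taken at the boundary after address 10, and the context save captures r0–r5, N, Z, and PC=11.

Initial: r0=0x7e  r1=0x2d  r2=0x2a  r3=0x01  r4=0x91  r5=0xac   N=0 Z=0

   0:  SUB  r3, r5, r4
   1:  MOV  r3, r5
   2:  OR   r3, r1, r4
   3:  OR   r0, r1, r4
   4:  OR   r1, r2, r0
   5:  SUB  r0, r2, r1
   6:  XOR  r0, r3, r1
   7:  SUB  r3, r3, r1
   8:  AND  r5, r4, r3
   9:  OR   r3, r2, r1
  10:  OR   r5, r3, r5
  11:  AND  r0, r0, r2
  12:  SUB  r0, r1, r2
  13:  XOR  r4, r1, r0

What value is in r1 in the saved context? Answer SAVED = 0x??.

SAVED = 0xbf

after  0: r0=0x7e r1=0x2d r2=0x2a r3=0x1b r4=0x91 r5=0xac  N=0 Z=0
after  1: r0=0x7e r1=0x2d r2=0x2a r3=0xac r4=0x91 r5=0xac  N=0 Z=0
after  2: r0=0x7e r1=0x2d r2=0x2a r3=0xbd r4=0x91 r5=0xac  N=1 Z=0
after  3: r0=0xbd r1=0x2d r2=0x2a r3=0xbd r4=0x91 r5=0xac  N=1 Z=0
after  4: r0=0xbd r1=0xbf r2=0x2a r3=0xbd r4=0x91 r5=0xac  N=1 Z=0
after  5: r0=0x6b r1=0xbf r2=0x2a r3=0xbd r4=0x91 r5=0xac  N=0 Z=0
after  6: r0=0x02 r1=0xbf r2=0x2a r3=0xbd r4=0x91 r5=0xac  N=0 Z=0
after  7: r0=0x02 r1=0xbf r2=0x2a r3=0xfe r4=0x91 r5=0xac  N=1 Z=0
after  8: r0=0x02 r1=0xbf r2=0x2a r3=0xfe r4=0x91 r5=0x90  N=1 Z=0
after  9: r0=0x02 r1=0xbf r2=0x2a r3=0xbf r4=0x91 r5=0x90  N=1 Z=0
after 10: r0=0x02 r1=0xbf r2=0x2a r3=0xbf r4=0x91 r5=0xbf  N=1 Z=0
-- IRQ taken; context saved, return-PC = 11 --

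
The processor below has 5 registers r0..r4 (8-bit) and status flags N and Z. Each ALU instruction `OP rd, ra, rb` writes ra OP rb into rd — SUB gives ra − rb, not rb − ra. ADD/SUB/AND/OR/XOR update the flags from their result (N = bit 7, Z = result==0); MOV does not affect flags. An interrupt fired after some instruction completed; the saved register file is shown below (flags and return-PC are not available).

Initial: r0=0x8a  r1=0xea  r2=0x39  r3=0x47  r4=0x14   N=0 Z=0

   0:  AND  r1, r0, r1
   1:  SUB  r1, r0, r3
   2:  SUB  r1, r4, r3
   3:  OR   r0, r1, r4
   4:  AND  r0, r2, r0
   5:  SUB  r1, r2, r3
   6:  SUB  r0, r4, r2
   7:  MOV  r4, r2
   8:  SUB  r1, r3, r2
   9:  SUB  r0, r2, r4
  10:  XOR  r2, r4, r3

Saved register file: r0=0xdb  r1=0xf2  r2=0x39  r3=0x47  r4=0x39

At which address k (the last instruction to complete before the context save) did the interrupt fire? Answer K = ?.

after  0: r0=0x8a r1=0x8a r2=0x39 r3=0x47 r4=0x14  N=1 Z=0
after  1: r0=0x8a r1=0x43 r2=0x39 r3=0x47 r4=0x14  N=0 Z=0
after  2: r0=0x8a r1=0xcd r2=0x39 r3=0x47 r4=0x14  N=1 Z=0
after  3: r0=0xdd r1=0xcd r2=0x39 r3=0x47 r4=0x14  N=1 Z=0
after  4: r0=0x19 r1=0xcd r2=0x39 r3=0x47 r4=0x14  N=0 Z=0
after  5: r0=0x19 r1=0xf2 r2=0x39 r3=0x47 r4=0x14  N=1 Z=0
after  6: r0=0xdb r1=0xf2 r2=0x39 r3=0x47 r4=0x14  N=1 Z=0
after  7: r0=0xdb r1=0xf2 r2=0x39 r3=0x47 r4=0x39  N=1 Z=0
-- IRQ taken; context saved, return-PC = 8 --

K = 7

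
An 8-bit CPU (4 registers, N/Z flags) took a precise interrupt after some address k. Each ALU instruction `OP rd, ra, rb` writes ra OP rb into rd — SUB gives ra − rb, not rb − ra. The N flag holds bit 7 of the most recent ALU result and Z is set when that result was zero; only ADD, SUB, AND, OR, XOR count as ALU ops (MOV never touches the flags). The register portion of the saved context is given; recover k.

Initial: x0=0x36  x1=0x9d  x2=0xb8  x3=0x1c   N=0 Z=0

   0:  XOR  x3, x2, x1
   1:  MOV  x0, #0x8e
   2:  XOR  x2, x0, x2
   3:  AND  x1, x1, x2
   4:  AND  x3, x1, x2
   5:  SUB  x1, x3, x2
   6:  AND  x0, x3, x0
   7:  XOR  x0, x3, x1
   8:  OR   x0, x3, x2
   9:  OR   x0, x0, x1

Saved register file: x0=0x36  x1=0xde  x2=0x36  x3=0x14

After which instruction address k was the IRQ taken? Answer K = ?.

after  0: x0=0x36 x1=0x9d x2=0xb8 x3=0x25  N=0 Z=0
after  1: x0=0x8e x1=0x9d x2=0xb8 x3=0x25  N=0 Z=0
after  2: x0=0x8e x1=0x9d x2=0x36 x3=0x25  N=0 Z=0
after  3: x0=0x8e x1=0x14 x2=0x36 x3=0x25  N=0 Z=0
after  4: x0=0x8e x1=0x14 x2=0x36 x3=0x14  N=0 Z=0
after  5: x0=0x8e x1=0xde x2=0x36 x3=0x14  N=1 Z=0
after  6: x0=0x04 x1=0xde x2=0x36 x3=0x14  N=0 Z=0
after  7: x0=0xca x1=0xde x2=0x36 x3=0x14  N=1 Z=0
after  8: x0=0x36 x1=0xde x2=0x36 x3=0x14  N=0 Z=0
-- IRQ taken; context saved, return-PC = 9 --

K = 8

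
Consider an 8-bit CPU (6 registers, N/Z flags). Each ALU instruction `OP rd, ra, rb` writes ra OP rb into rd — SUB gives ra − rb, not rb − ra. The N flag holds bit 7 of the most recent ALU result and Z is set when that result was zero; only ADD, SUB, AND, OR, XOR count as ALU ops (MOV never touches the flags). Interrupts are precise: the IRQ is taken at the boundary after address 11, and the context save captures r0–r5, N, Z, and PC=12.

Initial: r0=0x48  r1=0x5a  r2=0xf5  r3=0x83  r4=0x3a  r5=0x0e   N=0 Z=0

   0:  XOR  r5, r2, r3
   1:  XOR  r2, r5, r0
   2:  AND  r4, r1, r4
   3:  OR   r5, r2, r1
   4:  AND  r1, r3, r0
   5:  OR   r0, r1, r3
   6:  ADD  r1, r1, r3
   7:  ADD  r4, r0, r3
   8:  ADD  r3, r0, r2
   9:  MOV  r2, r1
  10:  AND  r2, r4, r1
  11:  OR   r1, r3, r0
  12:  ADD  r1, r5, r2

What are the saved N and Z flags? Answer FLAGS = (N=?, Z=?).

FLAGS = (N=1, Z=0)

after  0: r0=0x48 r1=0x5a r2=0xf5 r3=0x83 r4=0x3a r5=0x76  N=0 Z=0
after  1: r0=0x48 r1=0x5a r2=0x3e r3=0x83 r4=0x3a r5=0x76  N=0 Z=0
after  2: r0=0x48 r1=0x5a r2=0x3e r3=0x83 r4=0x1a r5=0x76  N=0 Z=0
after  3: r0=0x48 r1=0x5a r2=0x3e r3=0x83 r4=0x1a r5=0x7e  N=0 Z=0
after  4: r0=0x48 r1=0x00 r2=0x3e r3=0x83 r4=0x1a r5=0x7e  N=0 Z=1
after  5: r0=0x83 r1=0x00 r2=0x3e r3=0x83 r4=0x1a r5=0x7e  N=1 Z=0
after  6: r0=0x83 r1=0x83 r2=0x3e r3=0x83 r4=0x1a r5=0x7e  N=1 Z=0
after  7: r0=0x83 r1=0x83 r2=0x3e r3=0x83 r4=0x06 r5=0x7e  N=0 Z=0
after  8: r0=0x83 r1=0x83 r2=0x3e r3=0xc1 r4=0x06 r5=0x7e  N=1 Z=0
after  9: r0=0x83 r1=0x83 r2=0x83 r3=0xc1 r4=0x06 r5=0x7e  N=1 Z=0
after 10: r0=0x83 r1=0x83 r2=0x02 r3=0xc1 r4=0x06 r5=0x7e  N=0 Z=0
after 11: r0=0x83 r1=0xc3 r2=0x02 r3=0xc1 r4=0x06 r5=0x7e  N=1 Z=0
-- IRQ taken; context saved, return-PC = 12 --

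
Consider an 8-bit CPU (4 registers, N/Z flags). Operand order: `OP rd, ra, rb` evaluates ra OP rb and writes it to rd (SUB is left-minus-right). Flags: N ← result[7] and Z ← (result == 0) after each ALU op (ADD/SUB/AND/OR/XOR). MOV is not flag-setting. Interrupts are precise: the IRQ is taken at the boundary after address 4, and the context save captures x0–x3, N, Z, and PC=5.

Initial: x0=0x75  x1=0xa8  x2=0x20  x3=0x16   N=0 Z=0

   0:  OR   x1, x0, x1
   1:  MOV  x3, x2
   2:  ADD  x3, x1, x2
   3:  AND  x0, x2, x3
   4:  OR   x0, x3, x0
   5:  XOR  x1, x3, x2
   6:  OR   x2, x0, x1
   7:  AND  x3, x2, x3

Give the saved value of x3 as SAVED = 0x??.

after  0: x0=0x75 x1=0xfd x2=0x20 x3=0x16  N=1 Z=0
after  1: x0=0x75 x1=0xfd x2=0x20 x3=0x20  N=1 Z=0
after  2: x0=0x75 x1=0xfd x2=0x20 x3=0x1d  N=0 Z=0
after  3: x0=0x00 x1=0xfd x2=0x20 x3=0x1d  N=0 Z=1
after  4: x0=0x1d x1=0xfd x2=0x20 x3=0x1d  N=0 Z=0
-- IRQ taken; context saved, return-PC = 5 --

SAVED = 0x1d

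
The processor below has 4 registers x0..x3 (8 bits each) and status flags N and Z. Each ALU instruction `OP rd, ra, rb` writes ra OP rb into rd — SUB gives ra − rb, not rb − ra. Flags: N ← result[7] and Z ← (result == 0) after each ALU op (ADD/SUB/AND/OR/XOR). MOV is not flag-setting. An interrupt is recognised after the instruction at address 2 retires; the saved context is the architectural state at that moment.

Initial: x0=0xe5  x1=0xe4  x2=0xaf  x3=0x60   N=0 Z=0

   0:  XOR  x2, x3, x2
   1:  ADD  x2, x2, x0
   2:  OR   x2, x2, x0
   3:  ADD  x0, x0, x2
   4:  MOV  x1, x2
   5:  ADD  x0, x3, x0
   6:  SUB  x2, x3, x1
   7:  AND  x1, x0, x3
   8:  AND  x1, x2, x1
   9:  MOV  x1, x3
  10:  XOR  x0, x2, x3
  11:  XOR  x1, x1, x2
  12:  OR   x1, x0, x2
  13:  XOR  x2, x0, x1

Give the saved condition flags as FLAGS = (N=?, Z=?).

FLAGS = (N=1, Z=0)

after  0: x0=0xe5 x1=0xe4 x2=0xcf x3=0x60  N=1 Z=0
after  1: x0=0xe5 x1=0xe4 x2=0xb4 x3=0x60  N=1 Z=0
after  2: x0=0xe5 x1=0xe4 x2=0xf5 x3=0x60  N=1 Z=0
-- IRQ taken; context saved, return-PC = 3 --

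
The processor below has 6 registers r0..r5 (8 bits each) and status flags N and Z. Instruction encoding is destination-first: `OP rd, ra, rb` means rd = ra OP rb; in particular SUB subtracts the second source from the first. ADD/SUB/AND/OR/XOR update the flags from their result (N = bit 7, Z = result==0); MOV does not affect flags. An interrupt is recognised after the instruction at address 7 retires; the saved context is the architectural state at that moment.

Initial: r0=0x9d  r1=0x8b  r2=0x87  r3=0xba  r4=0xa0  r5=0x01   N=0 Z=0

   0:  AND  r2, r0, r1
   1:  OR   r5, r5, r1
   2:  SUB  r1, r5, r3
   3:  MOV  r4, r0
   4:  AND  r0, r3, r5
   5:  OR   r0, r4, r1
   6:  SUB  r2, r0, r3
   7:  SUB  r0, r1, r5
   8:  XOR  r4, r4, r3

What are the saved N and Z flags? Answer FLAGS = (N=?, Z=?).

FLAGS = (N=0, Z=0)

after  0: r0=0x9d r1=0x8b r2=0x89 r3=0xba r4=0xa0 r5=0x01  N=1 Z=0
after  1: r0=0x9d r1=0x8b r2=0x89 r3=0xba r4=0xa0 r5=0x8b  N=1 Z=0
after  2: r0=0x9d r1=0xd1 r2=0x89 r3=0xba r4=0xa0 r5=0x8b  N=1 Z=0
after  3: r0=0x9d r1=0xd1 r2=0x89 r3=0xba r4=0x9d r5=0x8b  N=1 Z=0
after  4: r0=0x8a r1=0xd1 r2=0x89 r3=0xba r4=0x9d r5=0x8b  N=1 Z=0
after  5: r0=0xdd r1=0xd1 r2=0x89 r3=0xba r4=0x9d r5=0x8b  N=1 Z=0
after  6: r0=0xdd r1=0xd1 r2=0x23 r3=0xba r4=0x9d r5=0x8b  N=0 Z=0
after  7: r0=0x46 r1=0xd1 r2=0x23 r3=0xba r4=0x9d r5=0x8b  N=0 Z=0
-- IRQ taken; context saved, return-PC = 8 --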